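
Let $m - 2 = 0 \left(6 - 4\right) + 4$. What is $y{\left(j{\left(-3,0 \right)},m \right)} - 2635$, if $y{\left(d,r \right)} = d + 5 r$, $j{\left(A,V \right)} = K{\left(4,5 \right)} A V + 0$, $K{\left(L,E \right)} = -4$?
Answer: $-2605$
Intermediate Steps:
$j{\left(A,V \right)} = - 4 A V$ ($j{\left(A,V \right)} = - 4 A V + 0 = - 4 A V$)
$m = 6$ ($m = 2 + \left(0 \left(6 - 4\right) + 4\right) = 2 + \left(0 \cdot 2 + 4\right) = 2 + \left(0 + 4\right) = 2 + 4 = 6$)
$y{\left(j{\left(-3,0 \right)},m \right)} - 2635 = \left(\left(-4\right) \left(-3\right) 0 + 5 \cdot 6\right) - 2635 = \left(0 + 30\right) - 2635 = 30 - 2635 = -2605$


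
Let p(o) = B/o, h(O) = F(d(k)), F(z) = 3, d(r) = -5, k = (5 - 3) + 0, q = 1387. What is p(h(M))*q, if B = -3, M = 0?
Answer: -1387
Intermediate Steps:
k = 2 (k = 2 + 0 = 2)
h(O) = 3
p(o) = -3/o
p(h(M))*q = -3/3*1387 = -3*⅓*1387 = -1*1387 = -1387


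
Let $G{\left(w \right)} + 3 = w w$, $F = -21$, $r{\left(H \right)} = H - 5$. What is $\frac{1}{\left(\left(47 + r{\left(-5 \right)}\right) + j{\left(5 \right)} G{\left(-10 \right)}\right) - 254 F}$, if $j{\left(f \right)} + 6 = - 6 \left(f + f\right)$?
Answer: $- \frac{1}{1031} \approx -0.00096993$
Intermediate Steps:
$r{\left(H \right)} = -5 + H$ ($r{\left(H \right)} = H - 5 = -5 + H$)
$j{\left(f \right)} = -6 - 12 f$ ($j{\left(f \right)} = -6 - 6 \left(f + f\right) = -6 - 6 \cdot 2 f = -6 - 12 f$)
$G{\left(w \right)} = -3 + w^{2}$ ($G{\left(w \right)} = -3 + w w = -3 + w^{2}$)
$\frac{1}{\left(\left(47 + r{\left(-5 \right)}\right) + j{\left(5 \right)} G{\left(-10 \right)}\right) - 254 F} = \frac{1}{\left(\left(47 - 10\right) + \left(-6 - 60\right) \left(-3 + \left(-10\right)^{2}\right)\right) - -5334} = \frac{1}{\left(\left(47 - 10\right) + \left(-6 - 60\right) \left(-3 + 100\right)\right) + 5334} = \frac{1}{\left(37 - 6402\right) + 5334} = \frac{1}{-6365 + 5334} = \frac{1}{-1031} = - \frac{1}{1031}$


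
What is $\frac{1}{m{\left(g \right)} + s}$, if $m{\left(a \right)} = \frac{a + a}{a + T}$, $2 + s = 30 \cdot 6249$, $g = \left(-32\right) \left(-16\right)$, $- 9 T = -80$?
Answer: $\frac{293}{54928700} \approx 5.3342 \cdot 10^{-6}$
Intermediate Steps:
$T = \frac{80}{9}$ ($T = \left(- \frac{1}{9}\right) \left(-80\right) = \frac{80}{9} \approx 8.8889$)
$g = 512$
$s = 187468$ ($s = -2 + 30 \cdot 6249 = -2 + 187470 = 187468$)
$m{\left(a \right)} = \frac{2 a}{\frac{80}{9} + a}$ ($m{\left(a \right)} = \frac{a + a}{a + \frac{80}{9}} = \frac{2 a}{\frac{80}{9} + a}$)
$\frac{1}{m{\left(g \right)} + s} = \frac{1}{18 \cdot 512 \frac{1}{80 + 9 \cdot 512} + 187468} = \frac{1}{18 \cdot 512 \frac{1}{80 + 4608} + 187468} = \frac{1}{18 \cdot 512 \cdot \frac{1}{4688} + 187468} = \frac{1}{\frac{576}{293} + 187468} = \frac{1}{\frac{54928700}{293}} = \frac{293}{54928700}$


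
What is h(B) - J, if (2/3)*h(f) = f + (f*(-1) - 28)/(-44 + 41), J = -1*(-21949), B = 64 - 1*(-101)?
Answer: -21605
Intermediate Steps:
B = 165 (B = 64 + 101 = 165)
J = 21949
h(f) = 14 + 2*f (h(f) = 3*(f + (f*(-1) - 28)/(-44 + 41))/2 = 3*(f + (-f - 28)/(-3))/2 = 3*(f + (-28 - f)*(-⅓))/2 = 3*(f + (28/3 + f/3))/2 = 3*(28/3 + 4*f/3)/2 = 14 + 2*f)
h(B) - J = (14 + 2*165) - 1*21949 = (14 + 330) - 21949 = 344 - 21949 = -21605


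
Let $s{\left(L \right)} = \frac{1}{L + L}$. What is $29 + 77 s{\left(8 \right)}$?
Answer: $\frac{541}{16} \approx 33.813$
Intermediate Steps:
$s{\left(L \right)} = \frac{1}{2 L}$
$29 + 77 s{\left(8 \right)} = 29 + 77 \frac{1}{2 \cdot 8} = 29 + 77 \cdot \frac{1}{2} \cdot \frac{1}{8} = 29 + 77 \cdot \frac{1}{16} = 29 + \frac{77}{16} = \frac{541}{16}$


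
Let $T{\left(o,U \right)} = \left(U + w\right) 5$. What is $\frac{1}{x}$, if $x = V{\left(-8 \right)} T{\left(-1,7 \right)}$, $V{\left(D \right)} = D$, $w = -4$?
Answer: $- \frac{1}{120} \approx -0.0083333$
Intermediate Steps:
$T{\left(o,U \right)} = -20 + 5 U$ ($T{\left(o,U \right)} = \left(U - 4\right) 5 = \left(-4 + U\right) 5 = -20 + 5 U$)
$x = -120$ ($x = - 8 \left(-20 + 5 \cdot 7\right) = - 8 \left(-20 + 35\right) = \left(-8\right) 15 = -120$)
$\frac{1}{x} = \frac{1}{-120} = - \frac{1}{120}$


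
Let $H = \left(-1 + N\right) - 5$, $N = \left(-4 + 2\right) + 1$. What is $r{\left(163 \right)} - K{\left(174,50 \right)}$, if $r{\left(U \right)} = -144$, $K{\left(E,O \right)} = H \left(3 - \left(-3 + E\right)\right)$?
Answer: $-1320$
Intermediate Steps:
$N = -1$ ($N = -2 + 1 = -1$)
$H = -7$ ($H = \left(-1 - 1\right) - 5 = -2 - 5 = -7$)
$K{\left(E,O \right)} = -42 + 7 E$ ($K{\left(E,O \right)} = - 7 \left(3 - \left(-3 + E\right)\right) = - 7 \left(6 - E\right) = -42 + 7 E$)
$r{\left(163 \right)} - K{\left(174,50 \right)} = -144 - \left(-42 + 7 \cdot 174\right) = -144 - \left(-42 + 1218\right) = -144 - 1176 = -1320$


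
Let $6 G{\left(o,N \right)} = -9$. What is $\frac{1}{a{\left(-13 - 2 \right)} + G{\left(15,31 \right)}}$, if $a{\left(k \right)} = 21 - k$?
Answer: $\frac{2}{69} \approx 0.028986$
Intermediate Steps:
$G{\left(o,N \right)} = - \frac{3}{2}$ ($G{\left(o,N \right)} = \frac{1}{6} \left(-9\right) = - \frac{3}{2}$)
$\frac{1}{a{\left(-13 - 2 \right)} + G{\left(15,31 \right)}} = \frac{1}{\left(21 - \left(-13 - 2\right)\right) - \frac{3}{2}} = \frac{1}{\left(21 - -15\right) - \frac{3}{2}} = \frac{1}{\left(21 + 15\right) - \frac{3}{2}} = \frac{1}{36 - \frac{3}{2}} = \frac{1}{\frac{69}{2}} = \frac{2}{69}$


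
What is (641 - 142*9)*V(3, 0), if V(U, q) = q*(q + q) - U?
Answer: 1911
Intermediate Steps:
V(U, q) = -U + 2*q² (V(U, q) = q*(2*q) - U = 2*q² - U = -U + 2*q²)
(641 - 142*9)*V(3, 0) = (641 - 142*9)*(-1*3 + 2*0²) = (641 - 1278)*(-3 + 2*0) = -637*(-3 + 0) = -637*(-3) = 1911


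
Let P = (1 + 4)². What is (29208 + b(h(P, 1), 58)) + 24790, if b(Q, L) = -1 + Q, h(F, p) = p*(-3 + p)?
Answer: 53995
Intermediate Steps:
P = 25 (P = 5² = 25)
(29208 + b(h(P, 1), 58)) + 24790 = (29208 + (-1 + 1*(-3 + 1))) + 24790 = (29208 + (-1 + 1*(-2))) + 24790 = (29208 + (-1 - 2)) + 24790 = (29208 - 3) + 24790 = 29205 + 24790 = 53995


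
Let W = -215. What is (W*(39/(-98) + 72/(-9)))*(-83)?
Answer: -14686435/98 ≈ -1.4986e+5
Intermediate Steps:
(W*(39/(-98) + 72/(-9)))*(-83) = -215*(39/(-98) + 72/(-9))*(-83) = -215*(39*(-1/98) + 72*(-⅑))*(-83) = -215*(-39/98 - 8)*(-83) = -215*(-823/98)*(-83) = (176945/98)*(-83) = -14686435/98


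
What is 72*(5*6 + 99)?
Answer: 9288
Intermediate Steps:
72*(5*6 + 99) = 72*(30 + 99) = 72*129 = 9288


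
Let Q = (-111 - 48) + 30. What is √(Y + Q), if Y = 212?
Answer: √83 ≈ 9.1104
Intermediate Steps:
Q = -129 (Q = -159 + 30 = -129)
√(Y + Q) = √(212 - 129) = √83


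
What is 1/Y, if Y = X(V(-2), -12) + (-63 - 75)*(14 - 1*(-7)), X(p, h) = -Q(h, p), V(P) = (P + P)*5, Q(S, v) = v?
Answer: -1/2878 ≈ -0.00034746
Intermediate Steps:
V(P) = 10*P (V(P) = (2*P)*5 = 10*P)
X(p, h) = -p
Y = -2878 (Y = -10*(-2) + (-63 - 75)*(14 - 1*(-7)) = -1*(-20) - 138*(14 + 7) = 20 - 138*21 = 20 - 2898 = -2878)
1/Y = 1/(-2878) = -1/2878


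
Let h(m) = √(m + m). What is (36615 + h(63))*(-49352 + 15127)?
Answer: -1253148375 - 102675*√14 ≈ -1.2535e+9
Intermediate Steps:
h(m) = √2*√m (h(m) = √(2*m) = √2*√m)
(36615 + h(63))*(-49352 + 15127) = (36615 + √2*√63)*(-49352 + 15127) = (36615 + √2*(3*√7))*(-34225) = (36615 + 3*√14)*(-34225) = -1253148375 - 102675*√14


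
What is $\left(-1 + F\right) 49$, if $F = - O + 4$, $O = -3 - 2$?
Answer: $392$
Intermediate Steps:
$O = -5$ ($O = -3 - 2 = -5$)
$F = 9$ ($F = \left(-1\right) \left(-5\right) + 4 = 5 + 4 = 9$)
$\left(-1 + F\right) 49 = \left(-1 + 9\right) 49 = 8 \cdot 49 = 392$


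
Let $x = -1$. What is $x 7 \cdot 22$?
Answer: $-154$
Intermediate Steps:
$x 7 \cdot 22 = \left(-1\right) 7 \cdot 22 = \left(-7\right) 22 = -154$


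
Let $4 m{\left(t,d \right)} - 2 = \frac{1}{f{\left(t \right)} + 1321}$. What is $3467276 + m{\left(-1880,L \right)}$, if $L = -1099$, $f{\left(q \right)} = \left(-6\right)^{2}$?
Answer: $\frac{18820376843}{5428} \approx 3.4673 \cdot 10^{6}$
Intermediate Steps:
$f{\left(q \right)} = 36$
$m{\left(t,d \right)} = \frac{2715}{5428}$ ($m{\left(t,d \right)} = \frac{1}{2} + \frac{1}{4 \left(36 + 1321\right)} = \frac{1}{2} + \frac{1}{4 \cdot 1357} = \frac{1}{2} + \frac{1}{4} \cdot \frac{1}{1357} = \frac{1}{2} + \frac{1}{5428} = \frac{2715}{5428}$)
$3467276 + m{\left(-1880,L \right)} = 3467276 + \frac{2715}{5428} = \frac{18820376843}{5428}$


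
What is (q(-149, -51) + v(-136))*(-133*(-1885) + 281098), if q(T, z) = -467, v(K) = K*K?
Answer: 9587876287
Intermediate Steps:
v(K) = K**2
(q(-149, -51) + v(-136))*(-133*(-1885) + 281098) = (-467 + (-136)**2)*(-133*(-1885) + 281098) = (-467 + 18496)*(250705 + 281098) = 18029*531803 = 9587876287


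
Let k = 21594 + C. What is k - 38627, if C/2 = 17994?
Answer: 18955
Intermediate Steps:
C = 35988 (C = 2*17994 = 35988)
k = 57582 (k = 21594 + 35988 = 57582)
k - 38627 = 57582 - 38627 = 18955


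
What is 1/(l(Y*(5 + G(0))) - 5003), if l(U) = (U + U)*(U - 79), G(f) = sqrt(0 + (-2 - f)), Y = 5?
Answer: I/(-7803*I + 290*sqrt(2)) ≈ -0.0001278 + 6.7173e-6*I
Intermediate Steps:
G(f) = sqrt(-2 - f)
l(U) = 2*U*(-79 + U) (l(U) = (2*U)*(-79 + U) = 2*U*(-79 + U))
1/(l(Y*(5 + G(0))) - 5003) = 1/(2*(5*(5 + sqrt(-2 - 1*0)))*(-79 + 5*(5 + sqrt(-2 - 1*0))) - 5003) = 1/(2*(5*(5 + sqrt(-2 + 0)))*(-79 + 5*(5 + sqrt(-2 + 0))) - 5003) = 1/(2*(5*(5 + sqrt(-2)))*(-79 + 5*(5 + sqrt(-2))) - 5003) = 1/(2*(5*(5 + I*sqrt(2)))*(-79 + 5*(5 + I*sqrt(2))) - 5003) = 1/(2*(25 + 5*I*sqrt(2))*(-79 + (25 + 5*I*sqrt(2))) - 5003) = 1/(2*(25 + 5*I*sqrt(2))*(-54 + 5*I*sqrt(2)) - 5003) = 1/(2*(-54 + 5*I*sqrt(2))*(25 + 5*I*sqrt(2)) - 5003) = 1/(-5003 + 2*(-54 + 5*I*sqrt(2))*(25 + 5*I*sqrt(2)))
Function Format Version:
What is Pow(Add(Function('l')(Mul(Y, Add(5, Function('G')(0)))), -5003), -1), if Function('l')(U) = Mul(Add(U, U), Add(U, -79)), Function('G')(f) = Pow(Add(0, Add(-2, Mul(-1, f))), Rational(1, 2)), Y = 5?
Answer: Mul(I, Pow(Add(Mul(-7803, I), Mul(290, Pow(2, Rational(1, 2)))), -1)) ≈ Add(-0.00012780, Mul(6.7173e-6, I))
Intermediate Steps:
Function('G')(f) = Pow(Add(-2, Mul(-1, f)), Rational(1, 2))
Function('l')(U) = Mul(2, U, Add(-79, U)) (Function('l')(U) = Mul(Mul(2, U), Add(-79, U)) = Mul(2, U, Add(-79, U)))
Pow(Add(Function('l')(Mul(Y, Add(5, Function('G')(0)))), -5003), -1) = Pow(Add(Mul(2, Mul(5, Add(5, Pow(Add(-2, Mul(-1, 0)), Rational(1, 2)))), Add(-79, Mul(5, Add(5, Pow(Add(-2, Mul(-1, 0)), Rational(1, 2)))))), -5003), -1) = Pow(Add(Mul(2, Mul(5, Add(5, Pow(Add(-2, 0), Rational(1, 2)))), Add(-79, Mul(5, Add(5, Pow(Add(-2, 0), Rational(1, 2)))))), -5003), -1) = Pow(Add(Mul(2, Mul(5, Add(5, Pow(-2, Rational(1, 2)))), Add(-79, Mul(5, Add(5, Pow(-2, Rational(1, 2)))))), -5003), -1) = Pow(Add(Mul(2, Mul(5, Add(5, Mul(I, Pow(2, Rational(1, 2))))), Add(-79, Mul(5, Add(5, Mul(I, Pow(2, Rational(1, 2))))))), -5003), -1) = Pow(Add(Mul(2, Add(25, Mul(5, I, Pow(2, Rational(1, 2)))), Add(-79, Add(25, Mul(5, I, Pow(2, Rational(1, 2)))))), -5003), -1) = Pow(Add(Mul(2, Add(25, Mul(5, I, Pow(2, Rational(1, 2)))), Add(-54, Mul(5, I, Pow(2, Rational(1, 2))))), -5003), -1) = Pow(Add(Mul(2, Add(-54, Mul(5, I, Pow(2, Rational(1, 2)))), Add(25, Mul(5, I, Pow(2, Rational(1, 2))))), -5003), -1) = Pow(Add(-5003, Mul(2, Add(-54, Mul(5, I, Pow(2, Rational(1, 2)))), Add(25, Mul(5, I, Pow(2, Rational(1, 2)))))), -1)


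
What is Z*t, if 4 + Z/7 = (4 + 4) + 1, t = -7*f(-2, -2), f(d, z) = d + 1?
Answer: 245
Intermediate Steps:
f(d, z) = 1 + d
t = 7 (t = -7*(1 - 2) = -7*(-1) = 7)
Z = 35 (Z = -28 + 7*((4 + 4) + 1) = -28 + 7*(8 + 1) = -28 + 7*9 = -28 + 63 = 35)
Z*t = 35*7 = 245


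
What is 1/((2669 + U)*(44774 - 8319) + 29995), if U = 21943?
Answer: 1/897260455 ≈ 1.1145e-9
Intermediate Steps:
1/((2669 + U)*(44774 - 8319) + 29995) = 1/((2669 + 21943)*(44774 - 8319) + 29995) = 1/(24612*36455 + 29995) = 1/(897230460 + 29995) = 1/897260455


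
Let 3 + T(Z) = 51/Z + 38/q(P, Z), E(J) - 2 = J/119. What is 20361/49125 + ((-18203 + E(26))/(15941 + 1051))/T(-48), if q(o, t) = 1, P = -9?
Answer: 430279527023/1123705784250 ≈ 0.38291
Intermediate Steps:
E(J) = 2 + J/119
T(Z) = 35 + 51/Z (T(Z) = -3 + (51/Z + 38/1) = -3 + (51/Z + 38*1) = -3 + (51/Z + 38) = -3 + (38 + 51/Z) = 35 + 51/Z)
20361/49125 + ((-18203 + E(26))/(15941 + 1051))/T(-48) = 20361/49125 + ((-18203 + (2 + (1/119)*26))/(15941 + 1051))/(35 + 51/(-48)) = 20361*(1/49125) + ((-18203 + (2 + 26/119))/16992)/(35 + 51*(-1/48)) = 6787/16375 + ((-18203 + 264/119)*(1/16992))/(35 - 17/16) = 6787/16375 + (-2165893/119*1/16992)/(543/16) = 6787/16375 - 2165893/2022048*16/543 = 6787/16375 - 2165893/68623254 = 430279527023/1123705784250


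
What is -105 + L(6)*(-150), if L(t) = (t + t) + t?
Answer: -2805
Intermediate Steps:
L(t) = 3*t (L(t) = 2*t + t = 3*t)
-105 + L(6)*(-150) = -105 + (3*6)*(-150) = -105 + 18*(-150) = -105 - 2700 = -2805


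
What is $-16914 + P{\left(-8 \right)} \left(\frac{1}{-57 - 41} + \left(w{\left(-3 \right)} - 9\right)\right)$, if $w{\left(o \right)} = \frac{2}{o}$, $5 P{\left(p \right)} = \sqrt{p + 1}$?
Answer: $-16914 - \frac{569 i \sqrt{7}}{294} \approx -16914.0 - 5.1205 i$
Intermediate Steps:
$P{\left(p \right)} = \frac{\sqrt{1 + p}}{5}$ ($P{\left(p \right)} = \frac{\sqrt{p + 1}}{5} = \frac{\sqrt{1 + p}}{5}$)
$-16914 + P{\left(-8 \right)} \left(\frac{1}{-57 - 41} + \left(w{\left(-3 \right)} - 9\right)\right) = -16914 + \frac{\sqrt{1 - 8}}{5} \left(\frac{1}{-57 - 41} + \left(\frac{2}{-3} - 9\right)\right) = -16914 + \frac{\sqrt{-7}}{5} \left(\frac{1}{-98} + \left(2 \left(- \frac{1}{3}\right) - 9\right)\right) = -16914 + \frac{i \sqrt{7}}{5} \left(- \frac{1}{98} - \frac{29}{3}\right) = -16914 + \frac{i \sqrt{7}}{5} \left(- \frac{2845}{294}\right) = -16914 - \frac{569 i \sqrt{7}}{294}$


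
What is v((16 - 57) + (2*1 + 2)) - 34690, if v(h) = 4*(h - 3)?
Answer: -34850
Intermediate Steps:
v(h) = -12 + 4*h (v(h) = 4*(-3 + h) = -12 + 4*h)
v((16 - 57) + (2*1 + 2)) - 34690 = (-12 + 4*((16 - 57) + (2*1 + 2))) - 34690 = (-12 + 4*(-41 + (2 + 2))) - 34690 = (-12 + 4*(-41 + 4)) - 34690 = (-12 + 4*(-37)) - 34690 = (-12 - 148) - 34690 = -160 - 34690 = -34850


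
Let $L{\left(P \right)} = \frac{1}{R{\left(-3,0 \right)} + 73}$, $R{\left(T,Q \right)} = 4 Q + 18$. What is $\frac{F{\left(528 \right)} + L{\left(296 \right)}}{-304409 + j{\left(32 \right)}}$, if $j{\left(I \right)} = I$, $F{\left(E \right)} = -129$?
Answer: $\frac{11738}{27698307} \approx 0.00042378$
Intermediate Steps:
$R{\left(T,Q \right)} = 18 + 4 Q$
$L{\left(P \right)} = \frac{1}{91}$ ($L{\left(P \right)} = \frac{1}{\left(18 + 4 \cdot 0\right) + 73} = \frac{1}{\left(18 + 0\right) + 73} = \frac{1}{18 + 73} = \frac{1}{91}$)
$\frac{F{\left(528 \right)} + L{\left(296 \right)}}{-304409 + j{\left(32 \right)}} = \frac{-129 + \frac{1}{91}}{-304409 + 32} = - \frac{11738}{91 \left(-304377\right)} = \left(- \frac{11738}{91}\right) \left(- \frac{1}{304377}\right) = \frac{11738}{27698307}$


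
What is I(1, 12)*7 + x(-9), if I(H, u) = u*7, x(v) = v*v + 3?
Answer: 672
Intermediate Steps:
x(v) = 3 + v² (x(v) = v² + 3 = 3 + v²)
I(H, u) = 7*u
I(1, 12)*7 + x(-9) = (7*12)*7 + (3 + (-9)²) = 84*7 + (3 + 81) = 588 + 84 = 672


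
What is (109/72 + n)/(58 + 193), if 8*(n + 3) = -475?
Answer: -2191/9036 ≈ -0.24247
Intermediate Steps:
n = -499/8 (n = -3 + (⅛)*(-475) = -3 - 475/8 = -499/8 ≈ -62.375)
(109/72 + n)/(58 + 193) = (109/72 - 499/8)/(58 + 193) = (109*(1/72) - 499/8)/251 = (109/72 - 499/8)*(1/251) = -2191/36*1/251 = -2191/9036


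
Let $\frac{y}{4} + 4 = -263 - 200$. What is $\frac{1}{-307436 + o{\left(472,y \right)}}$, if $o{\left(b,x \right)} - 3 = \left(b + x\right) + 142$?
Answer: $- \frac{1}{308687} \approx -3.2395 \cdot 10^{-6}$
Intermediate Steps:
$y = -1868$ ($y = -16 + 4 \left(-263 - 200\right) = -16 + 4 \left(-463\right) = -16 - 1852 = -1868$)
$o{\left(b,x \right)} = 145 + b + x$ ($o{\left(b,x \right)} = 3 + \left(\left(b + x\right) + 142\right) = 3 + \left(142 + b + x\right) = 145 + b + x$)
$\frac{1}{-307436 + o{\left(472,y \right)}} = \frac{1}{-307436 + \left(145 + 472 - 1868\right)} = \frac{1}{-307436 - 1251} = \frac{1}{-308687} = - \frac{1}{308687}$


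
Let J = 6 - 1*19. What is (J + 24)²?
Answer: 121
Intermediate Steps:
J = -13 (J = 6 - 19 = -13)
(J + 24)² = (-13 + 24)² = 11² = 121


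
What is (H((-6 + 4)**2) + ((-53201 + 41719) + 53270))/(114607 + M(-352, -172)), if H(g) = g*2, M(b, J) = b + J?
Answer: 41796/114083 ≈ 0.36636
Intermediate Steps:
M(b, J) = J + b
H(g) = 2*g
(H((-6 + 4)**2) + ((-53201 + 41719) + 53270))/(114607 + M(-352, -172)) = (2*(-6 + 4)**2 + ((-53201 + 41719) + 53270))/(114607 + (-172 - 352)) = (2*(-2)**2 + (-11482 + 53270))/(114607 - 524) = (2*4 + 41788)/114083 = (8 + 41788)*(1/114083) = 41796*(1/114083) = 41796/114083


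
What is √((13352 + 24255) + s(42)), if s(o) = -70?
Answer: √37537 ≈ 193.74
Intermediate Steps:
√((13352 + 24255) + s(42)) = √((13352 + 24255) - 70) = √(37607 - 70) = √37537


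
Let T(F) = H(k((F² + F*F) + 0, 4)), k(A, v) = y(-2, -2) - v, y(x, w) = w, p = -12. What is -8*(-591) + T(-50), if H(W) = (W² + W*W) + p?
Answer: 4788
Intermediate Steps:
k(A, v) = -2 - v
H(W) = -12 + 2*W² (H(W) = (W² + W*W) - 12 = (W² + W²) - 12 = 2*W² - 12 = -12 + 2*W²)
T(F) = 60 (T(F) = -12 + 2*(-2 - 1*4)² = -12 + 2*(-2 - 4)² = -12 + 2*(-6)² = -12 + 2*36 = -12 + 72 = 60)
-8*(-591) + T(-50) = -8*(-591) + 60 = 4728 + 60 = 4788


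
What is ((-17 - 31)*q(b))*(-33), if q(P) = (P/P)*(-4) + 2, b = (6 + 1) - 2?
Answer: -3168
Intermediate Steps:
b = 5 (b = 7 - 2 = 5)
q(P) = -2 (q(P) = 1*(-4) + 2 = -4 + 2 = -2)
((-17 - 31)*q(b))*(-33) = ((-17 - 31)*(-2))*(-33) = -48*(-2)*(-33) = 96*(-33) = -3168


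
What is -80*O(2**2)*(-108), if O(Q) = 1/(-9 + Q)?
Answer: -1728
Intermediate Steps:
-80*O(2**2)*(-108) = -80/(-9 + 2**2)*(-108) = -80/(-9 + 4)*(-108) = -80/(-5)*(-108) = -80*(-1/5)*(-108) = 16*(-108) = -1728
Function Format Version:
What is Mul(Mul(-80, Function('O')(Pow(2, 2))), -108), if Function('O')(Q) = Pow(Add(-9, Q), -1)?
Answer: -1728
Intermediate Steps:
Mul(Mul(-80, Function('O')(Pow(2, 2))), -108) = Mul(Mul(-80, Pow(Add(-9, Pow(2, 2)), -1)), -108) = Mul(Mul(-80, Pow(Add(-9, 4), -1)), -108) = Mul(Mul(-80, Pow(-5, -1)), -108) = Mul(Mul(-80, Rational(-1, 5)), -108) = Mul(16, -108) = -1728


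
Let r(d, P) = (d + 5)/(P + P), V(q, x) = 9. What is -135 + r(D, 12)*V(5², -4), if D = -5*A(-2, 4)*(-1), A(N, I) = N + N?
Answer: -1125/8 ≈ -140.63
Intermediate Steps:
A(N, I) = 2*N
D = -20 (D = -10*(-2)*(-1) = -5*(-4)*(-1) = 20*(-1) = -20)
r(d, P) = (5 + d)/(2*P) (r(d, P) = (5 + d)/((2*P)) = (5 + d)*(1/(2*P)) = (5 + d)/(2*P))
-135 + r(D, 12)*V(5², -4) = -135 + ((½)*(5 - 20)/12)*9 = -135 + ((½)*(1/12)*(-15))*9 = -135 - 5/8*9 = -135 - 45/8 = -1125/8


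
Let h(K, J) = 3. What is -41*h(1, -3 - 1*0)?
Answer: -123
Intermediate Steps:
-41*h(1, -3 - 1*0) = -41*3 = -123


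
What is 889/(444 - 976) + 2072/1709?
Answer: -59571/129884 ≈ -0.45865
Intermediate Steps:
889/(444 - 976) + 2072/1709 = 889/(-532) + 2072*(1/1709) = 889*(-1/532) + 2072/1709 = -127/76 + 2072/1709 = -59571/129884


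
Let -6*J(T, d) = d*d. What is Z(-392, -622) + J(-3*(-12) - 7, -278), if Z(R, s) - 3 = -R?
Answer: -37457/3 ≈ -12486.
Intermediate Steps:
J(T, d) = -d²/6 (J(T, d) = -d*d/6 = -d²/6)
Z(R, s) = 3 - R
Z(-392, -622) + J(-3*(-12) - 7, -278) = (3 - 1*(-392)) - ⅙*(-278)² = (3 + 392) - ⅙*77284 = 395 - 38642/3 = -37457/3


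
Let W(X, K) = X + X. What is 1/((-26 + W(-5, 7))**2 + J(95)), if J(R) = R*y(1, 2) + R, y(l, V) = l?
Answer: 1/1486 ≈ 0.00067295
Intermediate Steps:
W(X, K) = 2*X
J(R) = 2*R (J(R) = R*1 + R = R + R = 2*R)
1/((-26 + W(-5, 7))**2 + J(95)) = 1/((-26 + 2*(-5))**2 + 2*95) = 1/((-26 - 10)**2 + 190) = 1/((-36)**2 + 190) = 1/(1296 + 190) = 1/1486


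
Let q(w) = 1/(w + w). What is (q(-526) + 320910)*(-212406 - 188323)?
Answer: -135285036045551/1052 ≈ -1.2860e+11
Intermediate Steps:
q(w) = 1/(2*w)
(q(-526) + 320910)*(-212406 - 188323) = ((½)/(-526) + 320910)*(-212406 - 188323) = ((½)*(-1/526) + 320910)*(-400729) = (-1/1052 + 320910)*(-400729) = (337597319/1052)*(-400729) = -135285036045551/1052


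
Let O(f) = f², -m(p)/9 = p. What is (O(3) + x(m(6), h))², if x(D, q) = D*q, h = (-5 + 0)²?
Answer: 1798281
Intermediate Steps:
m(p) = -9*p
h = 25 (h = (-5)² = 25)
(O(3) + x(m(6), h))² = (3² - 9*6*25)² = (9 - 54*25)² = (9 - 1350)² = (-1341)² = 1798281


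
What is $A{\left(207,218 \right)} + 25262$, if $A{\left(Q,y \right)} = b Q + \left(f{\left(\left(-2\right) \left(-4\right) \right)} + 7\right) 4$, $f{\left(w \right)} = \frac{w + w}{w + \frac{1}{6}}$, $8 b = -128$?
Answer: $\frac{1077306}{49} \approx 21986.0$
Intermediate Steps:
$b = -16$ ($b = \frac{1}{8} \left(-128\right) = -16$)
$f{\left(w \right)} = \frac{2 w}{\frac{1}{6} + w}$ ($f{\left(w \right)} = \frac{2 w}{w + \frac{1}{6}} = \frac{2 w}{\frac{1}{6} + w}$)
$A{\left(Q,y \right)} = \frac{1756}{49} - 16 Q$ ($A{\left(Q,y \right)} = - 16 Q + \left(\frac{12 \left(\left(-2\right) \left(-4\right)\right)}{1 + 6 \left(\left(-2\right) \left(-4\right)\right)} + 7\right) 4 = - 16 Q + \left(12 \cdot 8 \frac{1}{1 + 6 \cdot 8} + 7\right) 4 = - 16 Q + \left(12 \cdot 8 \frac{1}{1 + 48} + 7\right) 4 = - 16 Q + \left(12 \cdot 8 \cdot \frac{1}{49} + 7\right) 4 = - 16 Q + \left(\frac{96}{49} + 7\right) 4 = - 16 Q + \frac{439}{49} \cdot 4 = - 16 Q + \frac{1756}{49} = \frac{1756}{49} - 16 Q$)
$A{\left(207,218 \right)} + 25262 = \left(\frac{1756}{49} - 3312\right) + 25262 = - \frac{160532}{49} + 25262 = \frac{1077306}{49}$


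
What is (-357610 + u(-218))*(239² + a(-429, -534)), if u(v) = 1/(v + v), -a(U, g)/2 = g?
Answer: -9072710232629/436 ≈ -2.0809e+10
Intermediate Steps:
a(U, g) = -2*g
u(v) = 1/(2*v)
(-357610 + u(-218))*(239² + a(-429, -534)) = (-357610 + (½)/(-218))*(239² - 2*(-534)) = (-357610 + (½)*(-1/218))*(57121 + 1068) = (-357610 - 1/436)*58189 = -155917961/436*58189 = -9072710232629/436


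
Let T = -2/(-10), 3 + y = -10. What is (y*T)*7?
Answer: -91/5 ≈ -18.200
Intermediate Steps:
y = -13 (y = -3 - 10 = -13)
T = ⅕ (T = -2*(-⅒) = ⅕ ≈ 0.20000)
(y*T)*7 = -13*⅕*7 = -13/5*7 = -91/5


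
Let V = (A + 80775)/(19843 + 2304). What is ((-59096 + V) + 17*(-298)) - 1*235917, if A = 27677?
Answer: -6645741161/22147 ≈ -3.0007e+5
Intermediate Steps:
V = 108452/22147 (V = (27677 + 80775)/(19843 + 2304) = 108452/22147 ≈ 4.8969)
((-59096 + V) + 17*(-298)) - 1*235917 = ((-59096 + 108452/22147) + 17*(-298)) - 1*235917 = (-1308690660/22147 - 5066) - 235917 = -1420887362/22147 - 235917 = -6645741161/22147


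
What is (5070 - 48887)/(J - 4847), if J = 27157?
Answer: -43817/22310 ≈ -1.9640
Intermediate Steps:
(5070 - 48887)/(J - 4847) = (5070 - 48887)/(27157 - 4847) = -43817/22310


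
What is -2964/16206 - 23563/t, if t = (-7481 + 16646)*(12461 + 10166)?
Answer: -102507612433/560123804955 ≈ -0.18301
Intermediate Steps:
t = 207376455 (t = 9165*22627 = 207376455)
-2964/16206 - 23563/t = -2964/16206 - 23563/207376455 = -2964*1/16206 - 23563*1/207376455 = -494/2701 - 23563/207376455 = -102507612433/560123804955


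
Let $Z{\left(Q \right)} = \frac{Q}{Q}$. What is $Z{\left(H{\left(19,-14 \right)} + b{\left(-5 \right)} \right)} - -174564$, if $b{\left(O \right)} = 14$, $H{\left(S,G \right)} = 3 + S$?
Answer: $174565$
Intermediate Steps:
$Z{\left(Q \right)} = 1$
$Z{\left(H{\left(19,-14 \right)} + b{\left(-5 \right)} \right)} - -174564 = 1 - -174564 = 1 + 174564 = 174565$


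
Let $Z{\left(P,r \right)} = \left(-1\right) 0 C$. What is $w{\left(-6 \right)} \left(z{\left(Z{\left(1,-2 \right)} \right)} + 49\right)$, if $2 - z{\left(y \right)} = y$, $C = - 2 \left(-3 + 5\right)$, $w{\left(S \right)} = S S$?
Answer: $1836$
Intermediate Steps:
$w{\left(S \right)} = S^{2}$
$C = -4$ ($C = \left(-2\right) 2 = -4$)
$Z{\left(P,r \right)} = 0$ ($Z{\left(P,r \right)} = \left(-1\right) 0 \left(-4\right) = 0 \left(-4\right) = 0$)
$z{\left(y \right)} = 2 - y$
$w{\left(-6 \right)} \left(z{\left(Z{\left(1,-2 \right)} \right)} + 49\right) = \left(-6\right)^{2} \left(\left(2 - 0\right) + 49\right) = 36 \left(\left(2 + 0\right) + 49\right) = 36 \left(2 + 49\right) = 36 \cdot 51 = 1836$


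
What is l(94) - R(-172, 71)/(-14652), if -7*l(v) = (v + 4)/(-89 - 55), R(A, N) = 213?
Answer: 3275/29304 ≈ 0.11176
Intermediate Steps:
l(v) = 1/252 + v/1008 (l(v) = -(v + 4)/(7*(-89 - 55)) = -(4 + v)/(7*(-144)) = -(4 + v)*(-1)/(7*144) = -(-1/36 - v/144)/7 = 1/252 + v/1008)
l(94) - R(-172, 71)/(-14652) = (1/252 + (1/1008)*94) - 213/(-14652) = (1/252 + 47/504) - 213*(-1)/14652 = 7/72 - 1*(-71/4884) = 7/72 + 71/4884 = 3275/29304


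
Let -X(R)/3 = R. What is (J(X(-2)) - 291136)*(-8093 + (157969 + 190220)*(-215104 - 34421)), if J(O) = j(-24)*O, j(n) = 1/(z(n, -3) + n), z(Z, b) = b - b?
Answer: 50588922670192655/2 ≈ 2.5294e+16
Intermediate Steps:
X(R) = -3*R
z(Z, b) = 0
j(n) = 1/n (j(n) = 1/(0 + n) = 1/n)
J(O) = -O/24 (J(O) = O/(-24) = -O/24)
(J(X(-2)) - 291136)*(-8093 + (157969 + 190220)*(-215104 - 34421)) = (-(-1)*(-2)/8 - 291136)*(-8093 + (157969 + 190220)*(-215104 - 34421)) = (-1/24*6 - 291136)*(-8093 + 348189*(-249525)) = (-1/4 - 291136)*(-8093 - 86881860225) = -1164545/4*(-86881868318) = 50588922670192655/2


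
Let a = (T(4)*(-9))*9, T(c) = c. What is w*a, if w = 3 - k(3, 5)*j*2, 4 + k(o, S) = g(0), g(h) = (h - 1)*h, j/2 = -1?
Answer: 4212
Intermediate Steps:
j = -2 (j = 2*(-1) = -2)
g(h) = h*(-1 + h) (g(h) = (-1 + h)*h = h*(-1 + h))
k(o, S) = -4 (k(o, S) = -4 + 0*(-1 + 0) = -4 + 0*(-1) = -4 + 0 = -4)
a = -324 (a = (4*(-9))*9 = -36*9 = -324)
w = -13 (w = 3 - (-4*(-2))*2 = 3 - 8*2 = 3 - 1*16 = 3 - 16 = -13)
w*a = -13*(-324) = 4212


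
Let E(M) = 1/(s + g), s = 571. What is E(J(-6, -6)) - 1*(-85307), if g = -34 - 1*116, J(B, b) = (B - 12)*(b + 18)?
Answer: 35914248/421 ≈ 85307.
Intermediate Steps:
J(B, b) = (-12 + B)*(18 + b)
g = -150 (g = -34 - 116 = -150)
E(M) = 1/421 (E(M) = 1/(571 - 150) = 1/421)
E(J(-6, -6)) - 1*(-85307) = 1/421 - 1*(-85307) = 1/421 + 85307 = 35914248/421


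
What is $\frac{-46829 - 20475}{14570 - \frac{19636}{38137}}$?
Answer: $- \frac{1283386324}{277818227} \approx -4.6195$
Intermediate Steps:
$\frac{-46829 - 20475}{14570 - \frac{19636}{38137}} = - \frac{67304}{14570 - \frac{19636}{38137}} = - \frac{67304}{\frac{555636454}{38137}} = \left(-67304\right) \frac{38137}{555636454} = - \frac{1283386324}{277818227}$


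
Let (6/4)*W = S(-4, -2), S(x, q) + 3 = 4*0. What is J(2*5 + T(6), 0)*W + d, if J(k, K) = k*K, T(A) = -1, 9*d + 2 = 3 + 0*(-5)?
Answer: 1/9 ≈ 0.11111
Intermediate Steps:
d = 1/9 (d = -2/9 + (3 + 0*(-5))/9 = -2/9 + (3 + 0)/9 = -2/9 + (1/9)*3 = -2/9 + 1/3 = 1/9 ≈ 0.11111)
S(x, q) = -3 (S(x, q) = -3 + 4*0 = -3 + 0 = -3)
J(k, K) = K*k
W = -2 (W = (2/3)*(-3) = -2)
J(2*5 + T(6), 0)*W + d = (0*(2*5 - 1))*(-2) + 1/9 = (0*(10 - 1))*(-2) + 1/9 = (0*9)*(-2) + 1/9 = 0*(-2) + 1/9 = 0 + 1/9 = 1/9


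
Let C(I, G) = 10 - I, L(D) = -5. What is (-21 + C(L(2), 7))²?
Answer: 36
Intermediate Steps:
(-21 + C(L(2), 7))² = (-21 + (10 - 1*(-5)))² = (-21 + (10 + 5))² = (-21 + 15)² = (-6)² = 36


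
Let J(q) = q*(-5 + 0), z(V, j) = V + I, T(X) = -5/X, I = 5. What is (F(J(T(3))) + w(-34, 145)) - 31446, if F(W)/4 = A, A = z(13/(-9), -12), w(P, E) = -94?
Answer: -283732/9 ≈ -31526.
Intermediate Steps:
z(V, j) = 5 + V (z(V, j) = V + 5 = 5 + V)
J(q) = -5*q (J(q) = q*(-5) = -5*q)
A = 32/9 (A = 5 + 13/(-9) = 5 + 13*(-⅑) = 5 - 13/9 = 32/9 ≈ 3.5556)
F(W) = 128/9 (F(W) = 4*(32/9) = 128/9)
(F(J(T(3))) + w(-34, 145)) - 31446 = (128/9 - 94) - 31446 = -718/9 - 31446 = -283732/9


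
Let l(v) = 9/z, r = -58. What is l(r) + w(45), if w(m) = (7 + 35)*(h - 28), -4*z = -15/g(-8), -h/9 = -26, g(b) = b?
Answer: 43164/5 ≈ 8632.8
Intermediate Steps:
h = 234 (h = -9*(-26) = 234)
z = -15/32 (z = -(-15)/(4*(-8)) = -(-15)*(-1)/(4*8) = -¼*15/8 = -15/32 ≈ -0.46875)
l(v) = -96/5 (l(v) = 9/(-15/32) = 9*(-32/15) = -96/5)
w(m) = 8652 (w(m) = (7 + 35)*(234 - 28) = 42*206 = 8652)
l(r) + w(45) = -96/5 + 8652 = 43164/5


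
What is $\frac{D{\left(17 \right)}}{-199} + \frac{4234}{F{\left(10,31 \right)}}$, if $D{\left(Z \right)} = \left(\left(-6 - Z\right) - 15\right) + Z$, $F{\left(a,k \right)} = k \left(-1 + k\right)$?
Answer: $\frac{431048}{92535} \approx 4.6582$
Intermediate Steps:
$D{\left(Z \right)} = -21$ ($D{\left(Z \right)} = \left(-21 - Z\right) + Z = -21$)
$\frac{D{\left(17 \right)}}{-199} + \frac{4234}{F{\left(10,31 \right)}} = - \frac{21}{-199} + \frac{4234}{31 \left(-1 + 31\right)} = \left(-21\right) \left(- \frac{1}{199}\right) + \frac{4234}{31 \cdot 30} = \frac{21}{199} + \frac{4234}{930} = \frac{21}{199} + 4234 \cdot \frac{1}{930} = \frac{21}{199} + \frac{2117}{465} = \frac{431048}{92535}$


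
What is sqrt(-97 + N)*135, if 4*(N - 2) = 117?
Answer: 135*I*sqrt(263)/2 ≈ 1094.7*I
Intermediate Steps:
N = 125/4 (N = 2 + (1/4)*117 = 2 + 117/4 = 125/4 ≈ 31.250)
sqrt(-97 + N)*135 = sqrt(-97 + 125/4)*135 = sqrt(-263/4)*135 = (I*sqrt(263)/2)*135 = 135*I*sqrt(263)/2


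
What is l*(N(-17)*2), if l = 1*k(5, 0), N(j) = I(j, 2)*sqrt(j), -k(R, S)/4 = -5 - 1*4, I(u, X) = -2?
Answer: -144*I*sqrt(17) ≈ -593.73*I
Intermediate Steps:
k(R, S) = 36 (k(R, S) = -4*(-5 - 1*4) = -4*(-5 - 4) = -4*(-9) = 36)
N(j) = -2*sqrt(j)
l = 36 (l = 1*36 = 36)
l*(N(-17)*2) = 36*(-2*I*sqrt(17)*2) = 36*(-4*I*sqrt(17)) = -144*I*sqrt(17)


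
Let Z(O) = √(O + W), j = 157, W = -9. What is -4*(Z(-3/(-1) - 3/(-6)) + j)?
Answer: -628 - 2*I*√22 ≈ -628.0 - 9.3808*I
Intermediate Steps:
Z(O) = √(-9 + O) (Z(O) = √(O - 9) = √(-9 + O))
-4*(Z(-3/(-1) - 3/(-6)) + j) = -4*(√(-9 + (-3/(-1) - 3/(-6))) + 157) = -4*(√(-9 + (-3*(-1) - 3*(-⅙))) + 157) = -4*(√(-9 + (3 + ½)) + 157) = -4*(√(-9 + 7/2) + 157) = -4*(√(-11/2) + 157) = -4*(I*√22/2 + 157) = -4*(157 + I*√22/2) = -628 - 2*I*√22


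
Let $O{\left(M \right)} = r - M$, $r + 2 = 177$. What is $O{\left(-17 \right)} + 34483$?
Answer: $34675$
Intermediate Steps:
$r = 175$ ($r = -2 + 177 = 175$)
$O{\left(M \right)} = 175 - M$
$O{\left(-17 \right)} + 34483 = \left(175 - -17\right) + 34483 = \left(175 + 17\right) + 34483 = 192 + 34483 = 34675$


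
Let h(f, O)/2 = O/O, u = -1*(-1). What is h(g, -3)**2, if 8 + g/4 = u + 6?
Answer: 4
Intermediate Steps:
u = 1
g = -4 (g = -32 + 4*(1 + 6) = -32 + 4*7 = -32 + 28 = -4)
h(f, O) = 2 (h(f, O) = 2*(O/O) = 2*1 = 2)
h(g, -3)**2 = 2**2 = 4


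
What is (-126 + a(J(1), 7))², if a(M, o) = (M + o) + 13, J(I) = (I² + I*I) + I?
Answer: 10609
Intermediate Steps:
J(I) = I + 2*I² (J(I) = (I² + I²) + I = 2*I² + I = I + 2*I²)
a(M, o) = 13 + M + o
(-126 + a(J(1), 7))² = (-126 + (13 + 1*(1 + 2*1) + 7))² = (-126 + (13 + 1*(1 + 2) + 7))² = (-126 + (13 + 1*3 + 7))² = (-126 + (13 + 3 + 7))² = (-126 + 23)² = (-103)² = 10609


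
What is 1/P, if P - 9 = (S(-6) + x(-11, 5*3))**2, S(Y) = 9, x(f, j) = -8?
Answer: 1/10 ≈ 0.10000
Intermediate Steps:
P = 10 (P = 9 + (9 - 8)**2 = 9 + 1**2 = 9 + 1 = 10)
1/P = 1/10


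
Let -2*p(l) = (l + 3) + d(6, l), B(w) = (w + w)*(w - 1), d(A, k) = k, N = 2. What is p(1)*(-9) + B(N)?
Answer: 53/2 ≈ 26.500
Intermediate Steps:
B(w) = 2*w*(-1 + w) (B(w) = (2*w)*(-1 + w) = 2*w*(-1 + w))
p(l) = -3/2 - l (p(l) = -((l + 3) + l)/2 = -((3 + l) + l)/2 = -(3 + 2*l)/2 = -3/2 - l)
p(1)*(-9) + B(N) = (-3/2 - 1*1)*(-9) + 2*2*(-1 + 2) = (-3/2 - 1)*(-9) + 2*2*1 = -5/2*(-9) + 4 = 45/2 + 4 = 53/2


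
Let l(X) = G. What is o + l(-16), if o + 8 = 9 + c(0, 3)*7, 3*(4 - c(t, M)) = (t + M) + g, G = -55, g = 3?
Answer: -40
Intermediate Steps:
l(X) = -55
c(t, M) = 3 - M/3 - t/3 (c(t, M) = 4 - ((t + M) + 3)/3 = 4 - ((M + t) + 3)/3 = 4 - (3 + M + t)/3 = 4 + (-1 - M/3 - t/3) = 3 - M/3 - t/3)
o = 15 (o = -8 + (9 + (3 - ⅓*3 - ⅓*0)*7) = -8 + (9 + (3 - 1 + 0)*7) = -8 + (9 + 2*7) = -8 + (9 + 14) = -8 + 23 = 15)
o + l(-16) = 15 - 55 = -40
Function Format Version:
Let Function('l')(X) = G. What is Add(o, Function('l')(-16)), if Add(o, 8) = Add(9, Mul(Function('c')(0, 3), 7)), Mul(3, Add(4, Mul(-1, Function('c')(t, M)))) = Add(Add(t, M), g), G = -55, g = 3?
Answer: -40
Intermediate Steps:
Function('l')(X) = -55
Function('c')(t, M) = Add(3, Mul(Rational(-1, 3), M), Mul(Rational(-1, 3), t)) (Function('c')(t, M) = Add(4, Mul(Rational(-1, 3), Add(Add(t, M), 3))) = Add(4, Mul(Rational(-1, 3), Add(Add(M, t), 3))) = Add(4, Mul(Rational(-1, 3), Add(3, M, t))) = Add(4, Add(-1, Mul(Rational(-1, 3), M), Mul(Rational(-1, 3), t))) = Add(3, Mul(Rational(-1, 3), M), Mul(Rational(-1, 3), t)))
o = 15 (o = Add(-8, Add(9, Mul(Add(3, Mul(Rational(-1, 3), 3), Mul(Rational(-1, 3), 0)), 7))) = Add(-8, Add(9, Mul(Add(3, -1, 0), 7))) = Add(-8, Add(9, Mul(2, 7))) = Add(-8, Add(9, 14)) = Add(-8, 23) = 15)
Add(o, Function('l')(-16)) = Add(15, -55) = -40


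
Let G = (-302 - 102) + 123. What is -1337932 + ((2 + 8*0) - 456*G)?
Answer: -1209794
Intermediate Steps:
G = -281 (G = -404 + 123 = -281)
-1337932 + ((2 + 8*0) - 456*G) = -1337932 + ((2 + 8*0) - 456*(-281)) = -1337932 + ((2 + 0) + 128136) = -1337932 + (2 + 128136) = -1337932 + 128138 = -1209794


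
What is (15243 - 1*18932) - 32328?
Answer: -36017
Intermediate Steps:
(15243 - 1*18932) - 32328 = (15243 - 18932) - 32328 = -3689 - 32328 = -36017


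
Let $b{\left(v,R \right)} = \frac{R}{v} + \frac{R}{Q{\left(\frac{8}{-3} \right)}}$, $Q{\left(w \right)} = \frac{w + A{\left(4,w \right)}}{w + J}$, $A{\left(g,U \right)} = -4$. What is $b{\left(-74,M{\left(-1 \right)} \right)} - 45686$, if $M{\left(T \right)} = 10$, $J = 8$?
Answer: $- \frac{1690683}{37} \approx -45694.0$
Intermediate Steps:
$Q{\left(w \right)} = \frac{-4 + w}{8 + w}$ ($Q{\left(w \right)} = \frac{w - 4}{w + 8} = \frac{-4 + w}{8 + w}$)
$b{\left(v,R \right)} = - \frac{4 R}{5} + \frac{R}{v}$ ($b{\left(v,R \right)} = \frac{R}{v} + \frac{R}{\frac{1}{8 + \frac{8}{-3}} \left(-4 + \frac{8}{-3}\right)} = \frac{R}{v} + \frac{R}{\frac{1}{8 + 8 \left(- \frac{1}{3}\right)} \left(-4 + 8 \left(- \frac{1}{3}\right)\right)} = \frac{R}{v} + \frac{R}{\frac{1}{8 - \frac{8}{3}} \left(-4 - \frac{8}{3}\right)} = \frac{R}{v} + \frac{R}{\frac{1}{\frac{16}{3}} \left(- \frac{20}{3}\right)} = \frac{R}{v} + \frac{R}{\frac{3}{16} \left(- \frac{20}{3}\right)} = \frac{R}{v} + \frac{R}{- \frac{5}{4}} = \frac{R}{v} + R \left(- \frac{4}{5}\right) = \frac{R}{v} - \frac{4 R}{5} = - \frac{4 R}{5} + \frac{R}{v}$)
$b{\left(-74,M{\left(-1 \right)} \right)} - 45686 = \left(\left(- \frac{4}{5}\right) 10 + \frac{10}{-74}\right) - 45686 = \left(-8 + 10 \left(- \frac{1}{74}\right)\right) - 45686 = \left(-8 - \frac{5}{37}\right) - 45686 = - \frac{301}{37} - 45686 = - \frac{1690683}{37}$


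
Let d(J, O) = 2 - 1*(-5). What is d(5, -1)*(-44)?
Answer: -308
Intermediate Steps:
d(J, O) = 7 (d(J, O) = 2 + 5 = 7)
d(5, -1)*(-44) = 7*(-44) = -308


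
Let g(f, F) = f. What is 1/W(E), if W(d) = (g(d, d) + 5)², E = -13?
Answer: 1/64 ≈ 0.015625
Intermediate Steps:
W(d) = (5 + d)² (W(d) = (d + 5)² = (5 + d)²)
1/W(E) = 1/((5 - 13)²) = 1/((-8)²) = 1/64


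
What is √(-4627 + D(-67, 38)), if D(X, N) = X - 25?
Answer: 11*I*√39 ≈ 68.695*I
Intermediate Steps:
D(X, N) = -25 + X
√(-4627 + D(-67, 38)) = √(-4627 + (-25 - 67)) = √(-4627 - 92) = √(-4719) = 11*I*√39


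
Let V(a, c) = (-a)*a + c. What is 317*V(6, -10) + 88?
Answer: -14494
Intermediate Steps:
V(a, c) = c - a**2 (V(a, c) = -a**2 + c = c - a**2)
317*V(6, -10) + 88 = 317*(-10 - 1*6**2) + 88 = 317*(-10 - 1*36) + 88 = 317*(-10 - 36) + 88 = 317*(-46) + 88 = -14582 + 88 = -14494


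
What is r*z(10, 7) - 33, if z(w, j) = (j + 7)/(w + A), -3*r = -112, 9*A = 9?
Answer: 479/33 ≈ 14.515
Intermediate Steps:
A = 1 (A = (⅑)*9 = 1)
r = 112/3 (r = -⅓*(-112) = 112/3 ≈ 37.333)
z(w, j) = (7 + j)/(1 + w) (z(w, j) = (j + 7)/(w + 1) = (7 + j)/(1 + w))
r*z(10, 7) - 33 = 112*((7 + 7)/(1 + 10))/3 - 33 = 112*(14/11)/3 - 33 = 112*((1/11)*14)/3 - 33 = (112/3)*(14/11) - 33 = 1568/33 - 33 = 479/33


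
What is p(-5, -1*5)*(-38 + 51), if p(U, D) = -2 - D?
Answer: 39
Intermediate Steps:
p(-5, -1*5)*(-38 + 51) = (-2 - (-1)*5)*(-38 + 51) = (-2 - 1*(-5))*13 = (-2 + 5)*13 = 3*13 = 39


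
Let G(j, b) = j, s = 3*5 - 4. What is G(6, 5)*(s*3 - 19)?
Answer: 84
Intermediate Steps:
s = 11 (s = 15 - 4 = 11)
G(6, 5)*(s*3 - 19) = 6*(11*3 - 19) = 6*(33 - 19) = 6*14 = 84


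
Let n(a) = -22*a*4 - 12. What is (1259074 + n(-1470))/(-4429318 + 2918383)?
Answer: -1388422/1510935 ≈ -0.91892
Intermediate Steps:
n(a) = -12 - 88*a (n(a) = -88*a - 12 = -12 - 88*a)
(1259074 + n(-1470))/(-4429318 + 2918383) = (1259074 + (-12 - 88*(-1470)))/(-4429318 + 2918383) = (1259074 + (-12 + 129360))/(-1510935) = (1259074 + 129348)*(-1/1510935) = 1388422*(-1/1510935) = -1388422/1510935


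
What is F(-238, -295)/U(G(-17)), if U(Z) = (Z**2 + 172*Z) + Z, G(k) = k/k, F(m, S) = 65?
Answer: 65/174 ≈ 0.37356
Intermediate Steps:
G(k) = 1
U(Z) = Z**2 + 173*Z
F(-238, -295)/U(G(-17)) = 65/((1*(173 + 1))) = 65/((1*174)) = 65/174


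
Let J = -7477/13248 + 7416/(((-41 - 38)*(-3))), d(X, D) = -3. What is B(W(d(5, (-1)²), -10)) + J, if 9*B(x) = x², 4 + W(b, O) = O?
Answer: 54950821/1046592 ≈ 52.505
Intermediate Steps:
W(b, O) = -4 + O
B(x) = x²/9
J = 32158373/1046592 (J = -7477*1/13248 + 7416/((-79*(-3))) = -7477/13248 + 7416/237 = -7477/13248 + 7416*(1/237) = -7477/13248 + 2472/79 = 32158373/1046592 ≈ 30.727)
B(W(d(5, (-1)²), -10)) + J = (-4 - 10)²/9 + 32158373/1046592 = (⅑)*(-14)² + 32158373/1046592 = (⅑)*196 + 32158373/1046592 = 196/9 + 32158373/1046592 = 54950821/1046592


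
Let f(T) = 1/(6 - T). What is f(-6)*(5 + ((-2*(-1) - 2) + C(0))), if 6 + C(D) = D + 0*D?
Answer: -1/12 ≈ -0.083333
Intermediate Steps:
C(D) = -6 + D (C(D) = -6 + (D + 0*D) = -6 + (D + 0) = -6 + D)
f(-6)*(5 + ((-2*(-1) - 2) + C(0))) = (-1/(-6 - 6))*(5 + ((-2*(-1) - 2) + (-6 + 0))) = (-1/(-12))*(5 + ((2 - 2) - 6)) = (-1*(-1/12))*(5 + (0 - 6)) = (5 - 6)/12 = (1/12)*(-1) = -1/12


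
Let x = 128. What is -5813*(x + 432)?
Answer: -3255280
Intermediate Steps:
-5813*(x + 432) = -5813*(128 + 432) = -5813*560 = -3255280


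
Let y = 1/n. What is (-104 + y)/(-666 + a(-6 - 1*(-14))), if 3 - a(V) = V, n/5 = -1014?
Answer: 527281/3401970 ≈ 0.15499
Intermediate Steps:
n = -5070 (n = 5*(-1014) = -5070)
a(V) = 3 - V
y = -1/5070 (y = 1/(-5070) = -1/5070 ≈ -0.00019724)
(-104 + y)/(-666 + a(-6 - 1*(-14))) = (-104 - 1/5070)/(-666 + (3 - (-6 - 1*(-14)))) = -527281/(5070*(-666 + (3 - (-6 + 14)))) = -527281/(5070*(-666 + (3 - 1*8))) = -527281/(5070*(-666 + (3 - 8))) = -527281/(5070*(-666 - 5)) = -527281/5070/(-671) = -527281/5070*(-1/671) = 527281/3401970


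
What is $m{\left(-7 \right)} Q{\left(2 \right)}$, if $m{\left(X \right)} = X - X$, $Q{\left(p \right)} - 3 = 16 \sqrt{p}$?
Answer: $0$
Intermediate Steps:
$Q{\left(p \right)} = 3 + 16 \sqrt{p}$
$m{\left(X \right)} = 0$
$m{\left(-7 \right)} Q{\left(2 \right)} = 0 \left(3 + 16 \sqrt{2}\right) = 0$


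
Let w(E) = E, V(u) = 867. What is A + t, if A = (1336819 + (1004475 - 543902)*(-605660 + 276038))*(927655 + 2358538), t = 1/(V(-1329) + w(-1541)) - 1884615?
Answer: -336251169542596848645/674 ≈ -4.9889e+17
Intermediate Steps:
t = -1270230511/674 (t = 1/(867 - 1541) - 1884615 = 1/(-674) - 1884615 = -1/674 - 1884615 = -1270230511/674 ≈ -1.8846e+6)
A = -498888975580603291 (A = (1336819 + 460573*(-329622))*3286193 = (1336819 - 151814993406)*3286193 = -151813656587*3286193 = -498888975580603291)
A + t = -498888975580603291 - 1270230511/674 = -336251169542596848645/674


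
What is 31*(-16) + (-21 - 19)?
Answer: -536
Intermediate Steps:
31*(-16) + (-21 - 19) = -496 - 40 = -536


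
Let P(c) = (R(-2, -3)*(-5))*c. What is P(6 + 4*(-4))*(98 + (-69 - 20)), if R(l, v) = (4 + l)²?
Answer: 1800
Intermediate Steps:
P(c) = -20*c (P(c) = ((4 - 2)²*(-5))*c = (2²*(-5))*c = (4*(-5))*c = -20*c)
P(6 + 4*(-4))*(98 + (-69 - 20)) = (-20*(6 + 4*(-4)))*(98 + (-69 - 20)) = (-20*(6 - 16))*(98 - 89) = -20*(-10)*9 = 200*9 = 1800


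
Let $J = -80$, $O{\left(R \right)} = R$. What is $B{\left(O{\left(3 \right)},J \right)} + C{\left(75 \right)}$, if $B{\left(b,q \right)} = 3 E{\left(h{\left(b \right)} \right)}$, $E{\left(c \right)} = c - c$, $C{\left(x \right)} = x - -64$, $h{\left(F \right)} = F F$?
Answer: $139$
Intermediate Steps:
$h{\left(F \right)} = F^{2}$
$C{\left(x \right)} = 64 + x$ ($C{\left(x \right)} = x + 64 = 64 + x$)
$E{\left(c \right)} = 0$
$B{\left(b,q \right)} = 0$ ($B{\left(b,q \right)} = 3 \cdot 0 = 0$)
$B{\left(O{\left(3 \right)},J \right)} + C{\left(75 \right)} = 0 + \left(64 + 75\right) = 0 + 139 = 139$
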